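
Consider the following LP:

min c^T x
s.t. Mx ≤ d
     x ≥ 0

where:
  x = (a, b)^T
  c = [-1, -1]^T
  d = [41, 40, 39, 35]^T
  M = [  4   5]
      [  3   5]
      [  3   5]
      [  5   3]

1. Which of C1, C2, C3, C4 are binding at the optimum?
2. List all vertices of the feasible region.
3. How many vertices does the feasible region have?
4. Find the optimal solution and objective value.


1. C1, C4
2. (0, 0), (7, 0), (4, 5), (2, 6.6), (0, 7.8)
3. 5
4. a = 4, b = 5, z = -9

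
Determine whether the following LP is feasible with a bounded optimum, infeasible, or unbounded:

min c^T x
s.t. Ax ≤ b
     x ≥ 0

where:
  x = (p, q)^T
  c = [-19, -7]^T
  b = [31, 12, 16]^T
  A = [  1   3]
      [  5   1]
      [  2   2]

Feasible with a bounded optimal solution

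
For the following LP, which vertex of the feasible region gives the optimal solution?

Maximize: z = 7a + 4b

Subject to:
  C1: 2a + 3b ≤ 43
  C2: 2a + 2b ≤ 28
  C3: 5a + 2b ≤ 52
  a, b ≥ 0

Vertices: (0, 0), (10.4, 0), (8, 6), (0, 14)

Evaluate the objective at each vertex of the feasible region:
  z(0, 0) = 0
  z(10.4, 0) = 72.8
  z(8, 6) = 80  ←
  z(0, 14) = 56
The maximum is at a = 8, b = 6.

(8, 6)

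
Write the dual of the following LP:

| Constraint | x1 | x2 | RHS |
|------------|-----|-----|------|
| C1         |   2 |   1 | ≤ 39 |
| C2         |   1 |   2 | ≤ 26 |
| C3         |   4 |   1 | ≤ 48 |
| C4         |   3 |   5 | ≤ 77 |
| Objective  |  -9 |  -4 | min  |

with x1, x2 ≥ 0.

Primal min cᵀx s.t. Ax ≤ b, x ≥ 0  →  Dual max −bᵀy s.t. Aᵀy ≥ −c, y ≥ 0.

Maximize: z = -39y1 - 26y2 - 48y3 - 77y4

Subject to:
  2y1 + y2 + 4y3 + 3y4 ≥ 9
  y1 + 2y2 + y3 + 5y4 ≥ 4
  y1, y2, y3, y4 ≥ 0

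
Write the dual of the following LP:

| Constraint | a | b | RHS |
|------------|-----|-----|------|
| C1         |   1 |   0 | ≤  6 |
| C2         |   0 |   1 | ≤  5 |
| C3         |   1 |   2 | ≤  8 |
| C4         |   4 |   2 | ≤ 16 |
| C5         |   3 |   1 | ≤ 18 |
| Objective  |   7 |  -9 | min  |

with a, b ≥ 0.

Primal min cᵀx s.t. Ax ≤ b, x ≥ 0  →  Dual max −bᵀy s.t. Aᵀy ≥ −c, y ≥ 0.

Maximize: z = -6y1 - 5y2 - 8y3 - 16y4 - 18y5

Subject to:
  y1 + y3 + 4y4 + 3y5 ≥ -7
  y2 + 2y3 + 2y4 + y5 ≥ 9
  y1, y2, y3, y4, y5 ≥ 0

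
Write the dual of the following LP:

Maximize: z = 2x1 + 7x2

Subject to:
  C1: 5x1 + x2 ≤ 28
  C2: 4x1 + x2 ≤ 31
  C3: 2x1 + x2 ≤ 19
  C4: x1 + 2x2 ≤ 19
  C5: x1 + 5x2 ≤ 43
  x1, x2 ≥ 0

Primal max cᵀx s.t. Ax ≤ b, x ≥ 0  →  Dual min bᵀy s.t. Aᵀy ≥ c, y ≥ 0.

Minimize: z = 28y1 + 31y2 + 19y3 + 19y4 + 43y5

Subject to:
  5y1 + 4y2 + 2y3 + y4 + y5 ≥ 2
  y1 + y2 + y3 + 2y4 + 5y5 ≥ 7
  y1, y2, y3, y4, y5 ≥ 0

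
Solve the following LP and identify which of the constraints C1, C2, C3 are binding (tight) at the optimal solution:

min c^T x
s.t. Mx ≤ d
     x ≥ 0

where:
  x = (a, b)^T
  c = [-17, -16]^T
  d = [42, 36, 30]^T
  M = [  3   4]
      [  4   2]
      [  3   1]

At a = 6, b = 6, compute slack b - a·x for each constraint:
  C1: 42 − 42 = 0  (binding)
  C2: 36 − 36 = 0  (binding)
  C3: 30 − 24 = 6  (slack)

Optimal: a = 6, b = 6
Binding: C1, C2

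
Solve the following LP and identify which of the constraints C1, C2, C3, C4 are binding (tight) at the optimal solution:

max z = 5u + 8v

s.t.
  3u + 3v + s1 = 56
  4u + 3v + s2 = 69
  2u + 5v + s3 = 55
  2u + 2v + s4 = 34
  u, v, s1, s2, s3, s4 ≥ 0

At u = 10, v = 7, compute slack b - a·x for each constraint:
  C1: 56 − 51 = 5  (slack)
  C2: 69 − 61 = 8  (slack)
  C3: 55 − 55 = 0  (binding)
  C4: 34 − 34 = 0  (binding)

Optimal: u = 10, v = 7
Binding: C3, C4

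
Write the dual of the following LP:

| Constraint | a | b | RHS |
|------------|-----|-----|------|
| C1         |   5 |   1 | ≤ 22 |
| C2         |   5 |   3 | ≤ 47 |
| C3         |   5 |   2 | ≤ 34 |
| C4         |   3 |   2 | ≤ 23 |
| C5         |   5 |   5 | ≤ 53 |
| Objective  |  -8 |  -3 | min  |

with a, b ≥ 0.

Primal min cᵀx s.t. Ax ≤ b, x ≥ 0  →  Dual max −bᵀy s.t. Aᵀy ≥ −c, y ≥ 0.

Maximize: z = -22y1 - 47y2 - 34y3 - 23y4 - 53y5

Subject to:
  5y1 + 5y2 + 5y3 + 3y4 + 5y5 ≥ 8
  y1 + 3y2 + 2y3 + 2y4 + 5y5 ≥ 3
  y1, y2, y3, y4, y5 ≥ 0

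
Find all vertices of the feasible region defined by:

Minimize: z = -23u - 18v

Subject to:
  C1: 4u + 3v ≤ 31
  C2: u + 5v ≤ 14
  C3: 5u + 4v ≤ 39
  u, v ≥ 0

(0, 0), (7.75, 0), (7, 1), (6.619, 1.476), (0, 2.8)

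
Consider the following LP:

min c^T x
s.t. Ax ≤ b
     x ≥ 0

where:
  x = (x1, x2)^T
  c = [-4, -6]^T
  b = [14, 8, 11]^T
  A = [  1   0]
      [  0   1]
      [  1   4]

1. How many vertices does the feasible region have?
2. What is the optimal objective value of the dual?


1. 3
2. -44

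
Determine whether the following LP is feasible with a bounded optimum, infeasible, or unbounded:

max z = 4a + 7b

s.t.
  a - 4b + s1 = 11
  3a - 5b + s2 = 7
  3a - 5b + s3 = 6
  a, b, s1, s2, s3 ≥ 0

Unbounded (objective can increase without bound)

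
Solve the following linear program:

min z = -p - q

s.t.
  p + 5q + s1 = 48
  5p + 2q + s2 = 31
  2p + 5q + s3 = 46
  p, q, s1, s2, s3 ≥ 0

Evaluate the objective at each vertex of the feasible region:
  z(0, 0) = 0
  z(6.2, 0) = -6.2
  z(3, 8) = -11  ←
  z(0, 9.2) = -9.2
The minimum is at p = 3, q = 8.

p = 3, q = 8, z = -11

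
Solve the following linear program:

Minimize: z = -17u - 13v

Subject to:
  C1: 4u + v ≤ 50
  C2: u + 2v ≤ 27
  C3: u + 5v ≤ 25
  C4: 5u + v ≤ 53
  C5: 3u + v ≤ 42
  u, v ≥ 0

Evaluate the objective at each vertex of the feasible region:
  z(0, 0) = 0
  z(10.6, 0) = -180.2
  z(10, 3) = -209  ←
  z(0, 5) = -65
The minimum is at u = 10, v = 3.

u = 10, v = 3, z = -209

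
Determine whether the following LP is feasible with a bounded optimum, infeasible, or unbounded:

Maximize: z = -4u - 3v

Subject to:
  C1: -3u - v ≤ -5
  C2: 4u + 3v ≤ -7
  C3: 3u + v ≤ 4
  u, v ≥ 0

Infeasible (no feasible solution exists)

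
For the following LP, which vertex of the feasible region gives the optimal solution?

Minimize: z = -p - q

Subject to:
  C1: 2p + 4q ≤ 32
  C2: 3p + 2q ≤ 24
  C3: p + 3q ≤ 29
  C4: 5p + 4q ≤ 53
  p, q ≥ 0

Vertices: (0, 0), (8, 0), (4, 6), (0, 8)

Evaluate the objective at each vertex of the feasible region:
  z(0, 0) = 0
  z(8, 0) = -8
  z(4, 6) = -10  ←
  z(0, 8) = -8
The minimum is at p = 4, q = 6.

(4, 6)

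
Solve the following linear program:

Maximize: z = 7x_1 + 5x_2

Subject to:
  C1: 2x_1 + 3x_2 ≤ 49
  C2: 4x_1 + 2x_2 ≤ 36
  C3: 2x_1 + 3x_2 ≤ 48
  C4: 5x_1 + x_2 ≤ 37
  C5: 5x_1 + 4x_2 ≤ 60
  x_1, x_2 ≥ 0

Evaluate the objective at each vertex of the feasible region:
  z(0, 0) = 0
  z(7.4, 0) = 51.8
  z(6.333, 5.333) = 71
  z(4, 10) = 78  ←
  z(0, 15) = 75
The maximum is at x_1 = 4, x_2 = 10.

x_1 = 4, x_2 = 10, z = 78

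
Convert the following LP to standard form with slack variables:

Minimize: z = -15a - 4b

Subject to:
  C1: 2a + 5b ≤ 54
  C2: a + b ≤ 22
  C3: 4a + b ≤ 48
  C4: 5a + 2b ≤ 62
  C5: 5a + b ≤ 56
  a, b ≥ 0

min z = -15a - 4b

s.t.
  2a + 5b + s1 = 54
  a + b + s2 = 22
  4a + b + s3 = 48
  5a + 2b + s4 = 62
  5a + b + s5 = 56
  a, b, s1, s2, s3, s4, s5 ≥ 0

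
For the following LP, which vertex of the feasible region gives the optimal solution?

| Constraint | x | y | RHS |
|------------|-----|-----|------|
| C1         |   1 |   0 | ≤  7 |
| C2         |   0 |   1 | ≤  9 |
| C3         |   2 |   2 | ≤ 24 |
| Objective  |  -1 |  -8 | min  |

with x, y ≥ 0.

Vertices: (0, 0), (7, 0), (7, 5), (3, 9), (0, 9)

Evaluate the objective at each vertex of the feasible region:
  z(0, 0) = 0
  z(7, 0) = -7
  z(7, 5) = -47
  z(3, 9) = -75  ←
  z(0, 9) = -72
The minimum is at x = 3, y = 9.

(3, 9)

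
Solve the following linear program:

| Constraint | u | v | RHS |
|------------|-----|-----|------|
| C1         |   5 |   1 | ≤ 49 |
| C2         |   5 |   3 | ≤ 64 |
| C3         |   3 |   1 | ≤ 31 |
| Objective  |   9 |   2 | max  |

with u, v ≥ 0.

Evaluate the objective at each vertex of the feasible region:
  z(0, 0) = 0
  z(9.8, 0) = 88.2
  z(9, 4) = 89  ←
  z(7.25, 9.25) = 83.75
  z(0, 21.33) = 42.67
The maximum is at u = 9, v = 4.

u = 9, v = 4, z = 89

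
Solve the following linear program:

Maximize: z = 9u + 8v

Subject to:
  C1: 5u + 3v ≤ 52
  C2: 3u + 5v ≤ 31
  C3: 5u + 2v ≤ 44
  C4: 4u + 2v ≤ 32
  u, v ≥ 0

Evaluate the objective at each vertex of the feasible region:
  z(0, 0) = 0
  z(8, 0) = 72
  z(7, 2) = 79  ←
  z(0, 6.2) = 49.6
The maximum is at u = 7, v = 2.

u = 7, v = 2, z = 79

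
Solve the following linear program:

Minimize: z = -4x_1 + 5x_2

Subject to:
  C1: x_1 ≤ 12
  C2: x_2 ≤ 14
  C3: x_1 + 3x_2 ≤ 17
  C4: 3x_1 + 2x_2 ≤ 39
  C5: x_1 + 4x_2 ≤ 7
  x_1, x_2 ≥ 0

Evaluate the objective at each vertex of the feasible region:
  z(0, 0) = 0
  z(7, 0) = -28  ←
  z(0, 1.75) = 8.75
The minimum is at x_1 = 7, x_2 = 0.

x_1 = 7, x_2 = 0, z = -28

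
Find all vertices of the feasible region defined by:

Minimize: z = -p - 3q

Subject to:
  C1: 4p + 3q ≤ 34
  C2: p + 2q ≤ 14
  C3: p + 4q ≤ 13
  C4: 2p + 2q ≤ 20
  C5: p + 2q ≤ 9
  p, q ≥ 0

(0, 0), (8.5, 0), (8.2, 0.4), (5, 2), (0, 3.25)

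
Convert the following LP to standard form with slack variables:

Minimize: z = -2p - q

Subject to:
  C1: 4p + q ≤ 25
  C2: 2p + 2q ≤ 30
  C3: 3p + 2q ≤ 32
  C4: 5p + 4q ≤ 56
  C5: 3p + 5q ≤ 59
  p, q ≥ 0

min z = -2p - q

s.t.
  4p + q + s1 = 25
  2p + 2q + s2 = 30
  3p + 2q + s3 = 32
  5p + 4q + s4 = 56
  3p + 5q + s5 = 59
  p, q, s1, s2, s3, s4, s5 ≥ 0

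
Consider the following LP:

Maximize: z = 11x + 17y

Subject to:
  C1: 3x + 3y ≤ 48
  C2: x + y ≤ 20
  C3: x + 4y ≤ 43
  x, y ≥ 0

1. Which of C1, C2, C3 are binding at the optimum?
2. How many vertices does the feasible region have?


1. C1, C3
2. 4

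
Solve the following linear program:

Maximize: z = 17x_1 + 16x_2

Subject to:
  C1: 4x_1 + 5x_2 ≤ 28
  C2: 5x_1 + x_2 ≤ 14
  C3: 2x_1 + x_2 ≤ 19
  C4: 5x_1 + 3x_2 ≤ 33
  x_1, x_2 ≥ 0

Evaluate the objective at each vertex of the feasible region:
  z(0, 0) = 0
  z(2.8, 0) = 47.6
  z(2, 4) = 98  ←
  z(0, 5.6) = 89.6
The maximum is at x_1 = 2, x_2 = 4.

x_1 = 2, x_2 = 4, z = 98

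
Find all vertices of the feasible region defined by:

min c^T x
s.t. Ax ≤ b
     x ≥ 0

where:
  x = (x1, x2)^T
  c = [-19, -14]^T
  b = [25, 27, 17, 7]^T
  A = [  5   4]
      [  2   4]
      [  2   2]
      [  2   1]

(0, 0), (3.5, 0), (1, 5), (0, 6.25)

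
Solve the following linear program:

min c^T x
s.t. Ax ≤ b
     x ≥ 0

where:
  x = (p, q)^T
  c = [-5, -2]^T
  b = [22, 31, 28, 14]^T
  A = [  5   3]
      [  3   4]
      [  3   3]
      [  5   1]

Evaluate the objective at each vertex of the feasible region:
  z(0, 0) = 0
  z(2.8, 0) = -14
  z(2, 4) = -18  ←
  z(0, 7.333) = -14.67
The minimum is at p = 2, q = 4.

p = 2, q = 4, z = -18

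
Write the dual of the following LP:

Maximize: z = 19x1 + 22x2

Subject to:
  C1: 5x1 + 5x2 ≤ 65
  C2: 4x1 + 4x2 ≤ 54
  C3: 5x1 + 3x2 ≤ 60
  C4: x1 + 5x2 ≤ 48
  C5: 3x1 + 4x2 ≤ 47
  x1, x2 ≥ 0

Primal max cᵀx s.t. Ax ≤ b, x ≥ 0  →  Dual min bᵀy s.t. Aᵀy ≥ c, y ≥ 0.

Minimize: z = 65y1 + 54y2 + 60y3 + 48y4 + 47y5

Subject to:
  5y1 + 4y2 + 5y3 + y4 + 3y5 ≥ 19
  5y1 + 4y2 + 3y3 + 5y4 + 4y5 ≥ 22
  y1, y2, y3, y4, y5 ≥ 0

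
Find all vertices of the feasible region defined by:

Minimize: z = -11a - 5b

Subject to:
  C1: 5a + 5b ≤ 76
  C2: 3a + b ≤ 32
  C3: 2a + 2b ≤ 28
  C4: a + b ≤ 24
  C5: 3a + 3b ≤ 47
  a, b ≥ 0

(0, 0), (10.67, 0), (9, 5), (0, 14)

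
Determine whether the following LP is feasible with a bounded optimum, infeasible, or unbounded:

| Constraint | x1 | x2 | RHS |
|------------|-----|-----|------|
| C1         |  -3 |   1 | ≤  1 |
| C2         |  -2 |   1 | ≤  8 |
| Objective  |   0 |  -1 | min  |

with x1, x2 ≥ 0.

Unbounded (objective can decrease without bound)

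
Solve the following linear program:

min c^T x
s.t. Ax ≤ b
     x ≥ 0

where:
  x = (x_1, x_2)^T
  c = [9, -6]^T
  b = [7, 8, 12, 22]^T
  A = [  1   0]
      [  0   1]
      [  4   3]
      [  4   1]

Evaluate the objective at each vertex of the feasible region:
  z(0, 0) = 0
  z(3, 0) = 27
  z(0, 4) = -24  ←
The minimum is at x_1 = 0, x_2 = 4.

x_1 = 0, x_2 = 4, z = -24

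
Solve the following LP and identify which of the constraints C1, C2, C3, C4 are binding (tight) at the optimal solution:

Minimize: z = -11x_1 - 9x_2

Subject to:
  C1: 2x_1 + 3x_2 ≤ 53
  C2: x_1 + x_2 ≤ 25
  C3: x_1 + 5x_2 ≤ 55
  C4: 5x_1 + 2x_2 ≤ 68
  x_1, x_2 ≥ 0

At x_1 = 10, x_2 = 9, compute slack b - a·x for each constraint:
  C1: 53 − 47 = 6  (slack)
  C2: 25 − 19 = 6  (slack)
  C3: 55 − 55 = 0  (binding)
  C4: 68 − 68 = 0  (binding)

Optimal: x_1 = 10, x_2 = 9
Binding: C3, C4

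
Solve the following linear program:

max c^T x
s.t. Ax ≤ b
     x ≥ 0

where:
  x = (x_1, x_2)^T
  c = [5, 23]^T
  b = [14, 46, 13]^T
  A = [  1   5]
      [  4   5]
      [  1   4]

Evaluate the objective at each vertex of the feasible region:
  z(0, 0) = 0
  z(11.5, 0) = 57.5
  z(10.82, 0.5455) = 66.64
  z(9, 1) = 68  ←
  z(0, 2.8) = 64.4
The maximum is at x_1 = 9, x_2 = 1.

x_1 = 9, x_2 = 1, z = 68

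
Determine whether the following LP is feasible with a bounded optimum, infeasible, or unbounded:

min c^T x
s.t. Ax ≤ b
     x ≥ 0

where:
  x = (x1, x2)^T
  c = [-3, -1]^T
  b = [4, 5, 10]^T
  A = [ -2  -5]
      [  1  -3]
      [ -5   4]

Unbounded (objective can decrease without bound)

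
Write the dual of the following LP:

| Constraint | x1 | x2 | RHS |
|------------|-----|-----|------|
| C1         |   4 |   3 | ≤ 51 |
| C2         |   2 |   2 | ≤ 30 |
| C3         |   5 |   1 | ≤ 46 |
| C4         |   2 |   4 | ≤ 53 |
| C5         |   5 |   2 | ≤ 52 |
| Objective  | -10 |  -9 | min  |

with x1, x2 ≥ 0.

Primal min cᵀx s.t. Ax ≤ b, x ≥ 0  →  Dual max −bᵀy s.t. Aᵀy ≥ −c, y ≥ 0.

Maximize: z = -51y1 - 30y2 - 46y3 - 53y4 - 52y5

Subject to:
  4y1 + 2y2 + 5y3 + 2y4 + 5y5 ≥ 10
  3y1 + 2y2 + y3 + 4y4 + 2y5 ≥ 9
  y1, y2, y3, y4, y5 ≥ 0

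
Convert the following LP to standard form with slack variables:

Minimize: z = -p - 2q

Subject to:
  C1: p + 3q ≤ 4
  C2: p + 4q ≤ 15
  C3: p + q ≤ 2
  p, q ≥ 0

min z = -p - 2q

s.t.
  p + 3q + s1 = 4
  p + 4q + s2 = 15
  p + q + s3 = 2
  p, q, s1, s2, s3 ≥ 0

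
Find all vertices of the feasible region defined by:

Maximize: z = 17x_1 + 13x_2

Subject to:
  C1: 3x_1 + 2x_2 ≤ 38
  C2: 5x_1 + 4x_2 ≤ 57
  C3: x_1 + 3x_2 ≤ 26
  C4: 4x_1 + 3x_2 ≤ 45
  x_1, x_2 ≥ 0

(0, 0), (11.25, 0), (9, 3), (6.091, 6.636), (0, 8.667)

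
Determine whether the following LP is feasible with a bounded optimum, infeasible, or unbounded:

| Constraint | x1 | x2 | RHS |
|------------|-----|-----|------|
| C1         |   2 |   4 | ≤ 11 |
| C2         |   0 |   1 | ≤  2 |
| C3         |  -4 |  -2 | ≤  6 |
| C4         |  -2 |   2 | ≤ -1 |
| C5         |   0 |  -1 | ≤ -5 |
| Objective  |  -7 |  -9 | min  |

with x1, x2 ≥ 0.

Infeasible (no feasible solution exists)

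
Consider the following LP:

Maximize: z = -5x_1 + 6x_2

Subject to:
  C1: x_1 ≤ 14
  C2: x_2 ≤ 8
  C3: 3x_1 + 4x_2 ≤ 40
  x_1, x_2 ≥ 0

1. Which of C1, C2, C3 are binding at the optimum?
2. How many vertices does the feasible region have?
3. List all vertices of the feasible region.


1. C2
2. 4
3. (0, 0), (13.33, 0), (2.667, 8), (0, 8)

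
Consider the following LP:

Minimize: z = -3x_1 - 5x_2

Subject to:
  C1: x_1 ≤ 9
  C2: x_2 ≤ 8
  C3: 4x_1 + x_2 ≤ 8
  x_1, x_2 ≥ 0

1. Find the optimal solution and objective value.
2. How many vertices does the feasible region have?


1. x_1 = 0, x_2 = 8, z = -40
2. 3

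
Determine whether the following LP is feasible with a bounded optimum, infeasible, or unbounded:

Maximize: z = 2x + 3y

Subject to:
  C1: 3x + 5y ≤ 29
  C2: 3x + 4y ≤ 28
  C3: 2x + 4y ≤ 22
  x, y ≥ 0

Feasible with a bounded optimal solution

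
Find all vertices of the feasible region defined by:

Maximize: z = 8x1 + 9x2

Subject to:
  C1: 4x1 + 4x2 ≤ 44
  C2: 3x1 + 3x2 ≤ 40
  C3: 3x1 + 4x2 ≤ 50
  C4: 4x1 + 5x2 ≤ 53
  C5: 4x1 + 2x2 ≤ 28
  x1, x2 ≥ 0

(0, 0), (7, 0), (3, 8), (2, 9), (0, 10.6)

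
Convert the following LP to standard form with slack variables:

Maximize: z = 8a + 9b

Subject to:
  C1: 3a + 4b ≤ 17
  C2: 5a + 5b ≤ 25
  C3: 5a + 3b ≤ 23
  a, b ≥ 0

max z = 8a + 9b

s.t.
  3a + 4b + s1 = 17
  5a + 5b + s2 = 25
  5a + 3b + s3 = 23
  a, b, s1, s2, s3 ≥ 0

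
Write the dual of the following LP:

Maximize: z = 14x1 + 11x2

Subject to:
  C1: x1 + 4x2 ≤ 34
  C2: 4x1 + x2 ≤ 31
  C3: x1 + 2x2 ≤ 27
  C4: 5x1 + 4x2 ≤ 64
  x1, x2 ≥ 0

Primal max cᵀx s.t. Ax ≤ b, x ≥ 0  →  Dual min bᵀy s.t. Aᵀy ≥ c, y ≥ 0.

Minimize: z = 34y1 + 31y2 + 27y3 + 64y4

Subject to:
  y1 + 4y2 + y3 + 5y4 ≥ 14
  4y1 + y2 + 2y3 + 4y4 ≥ 11
  y1, y2, y3, y4 ≥ 0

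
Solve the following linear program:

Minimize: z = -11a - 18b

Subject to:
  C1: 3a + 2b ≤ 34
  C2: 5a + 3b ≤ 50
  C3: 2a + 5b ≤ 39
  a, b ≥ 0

Evaluate the objective at each vertex of the feasible region:
  z(0, 0) = 0
  z(10, 0) = -110
  z(7, 5) = -167  ←
  z(0, 7.8) = -140.4
The minimum is at a = 7, b = 5.

a = 7, b = 5, z = -167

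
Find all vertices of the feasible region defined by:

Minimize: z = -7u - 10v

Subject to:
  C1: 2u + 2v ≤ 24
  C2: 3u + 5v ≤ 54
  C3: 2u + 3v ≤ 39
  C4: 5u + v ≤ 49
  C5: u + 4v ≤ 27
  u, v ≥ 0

(0, 0), (9.8, 0), (9.25, 2.75), (7, 5), (0, 6.75)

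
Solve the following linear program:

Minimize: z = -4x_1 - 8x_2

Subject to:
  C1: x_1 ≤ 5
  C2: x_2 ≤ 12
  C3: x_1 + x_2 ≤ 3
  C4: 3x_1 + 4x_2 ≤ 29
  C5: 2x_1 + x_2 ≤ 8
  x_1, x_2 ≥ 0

Evaluate the objective at each vertex of the feasible region:
  z(0, 0) = 0
  z(3, 0) = -12
  z(0, 3) = -24  ←
The minimum is at x_1 = 0, x_2 = 3.

x_1 = 0, x_2 = 3, z = -24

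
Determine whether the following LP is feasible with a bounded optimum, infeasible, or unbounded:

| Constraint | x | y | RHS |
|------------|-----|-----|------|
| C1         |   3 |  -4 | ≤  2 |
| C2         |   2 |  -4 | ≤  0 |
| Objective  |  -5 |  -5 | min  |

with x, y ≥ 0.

Unbounded (objective can decrease without bound)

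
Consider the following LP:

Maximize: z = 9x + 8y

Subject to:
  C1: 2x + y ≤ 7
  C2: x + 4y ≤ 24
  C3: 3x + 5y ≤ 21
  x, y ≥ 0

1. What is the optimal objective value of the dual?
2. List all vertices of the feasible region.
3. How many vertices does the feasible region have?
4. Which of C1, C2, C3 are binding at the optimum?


1. 42
2. (0, 0), (3.5, 0), (2, 3), (0, 4.2)
3. 4
4. C1, C3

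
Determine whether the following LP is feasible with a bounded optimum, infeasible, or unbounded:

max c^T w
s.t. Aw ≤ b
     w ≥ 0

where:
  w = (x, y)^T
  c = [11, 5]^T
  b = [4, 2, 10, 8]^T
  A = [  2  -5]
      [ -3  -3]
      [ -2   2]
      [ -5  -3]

Unbounded (objective can increase without bound)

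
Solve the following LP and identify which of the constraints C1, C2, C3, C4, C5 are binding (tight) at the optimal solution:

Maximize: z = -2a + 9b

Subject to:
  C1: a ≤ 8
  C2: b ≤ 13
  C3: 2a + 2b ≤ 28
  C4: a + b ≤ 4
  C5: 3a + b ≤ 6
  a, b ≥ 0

At a = 0, b = 4, compute slack b - a·x for each constraint:
  C1: 8 − 0 = 8  (slack)
  C2: 13 − 4 = 9  (slack)
  C3: 28 − 8 = 20  (slack)
  C4: 4 − 4 = 0  (binding)
  C5: 6 − 4 = 2  (slack)

Optimal: a = 0, b = 4
Binding: C4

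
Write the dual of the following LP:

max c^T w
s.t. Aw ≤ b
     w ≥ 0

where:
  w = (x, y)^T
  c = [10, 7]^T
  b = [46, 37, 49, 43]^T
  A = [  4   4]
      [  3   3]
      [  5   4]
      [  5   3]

Primal max cᵀx s.t. Ax ≤ b, x ≥ 0  →  Dual min bᵀy s.t. Aᵀy ≥ c, y ≥ 0.

Minimize: z = 46y1 + 37y2 + 49y3 + 43y4

Subject to:
  4y1 + 3y2 + 5y3 + 5y4 ≥ 10
  4y1 + 3y2 + 4y3 + 3y4 ≥ 7
  y1, y2, y3, y4 ≥ 0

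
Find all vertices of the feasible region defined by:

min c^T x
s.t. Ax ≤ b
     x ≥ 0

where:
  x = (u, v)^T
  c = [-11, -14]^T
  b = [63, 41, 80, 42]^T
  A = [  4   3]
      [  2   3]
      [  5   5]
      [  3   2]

(0, 0), (14, 0), (10, 6), (7, 9), (0, 13.67)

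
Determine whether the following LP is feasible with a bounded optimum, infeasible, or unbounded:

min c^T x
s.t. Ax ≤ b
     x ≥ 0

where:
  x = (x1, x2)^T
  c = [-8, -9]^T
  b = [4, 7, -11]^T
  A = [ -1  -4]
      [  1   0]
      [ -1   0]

Infeasible (no feasible solution exists)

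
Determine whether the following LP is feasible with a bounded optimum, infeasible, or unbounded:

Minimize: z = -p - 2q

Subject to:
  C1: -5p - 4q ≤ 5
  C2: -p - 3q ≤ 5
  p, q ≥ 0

Unbounded (objective can decrease without bound)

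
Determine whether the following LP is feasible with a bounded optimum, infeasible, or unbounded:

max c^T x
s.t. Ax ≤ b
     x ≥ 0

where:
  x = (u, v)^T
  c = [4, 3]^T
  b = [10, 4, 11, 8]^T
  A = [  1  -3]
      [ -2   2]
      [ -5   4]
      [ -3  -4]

Unbounded (objective can increase without bound)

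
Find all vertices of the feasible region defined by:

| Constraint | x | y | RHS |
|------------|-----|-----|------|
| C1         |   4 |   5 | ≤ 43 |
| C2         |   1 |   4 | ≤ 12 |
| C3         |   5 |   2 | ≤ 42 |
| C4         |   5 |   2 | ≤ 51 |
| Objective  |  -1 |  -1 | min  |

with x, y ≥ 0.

(0, 0), (8.4, 0), (8, 1), (0, 3)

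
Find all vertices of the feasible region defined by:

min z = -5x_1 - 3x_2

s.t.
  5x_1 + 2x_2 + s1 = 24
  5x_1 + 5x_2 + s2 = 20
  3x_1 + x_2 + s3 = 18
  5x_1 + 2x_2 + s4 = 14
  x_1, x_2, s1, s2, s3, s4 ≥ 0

(0, 0), (2.8, 0), (2, 2), (0, 4)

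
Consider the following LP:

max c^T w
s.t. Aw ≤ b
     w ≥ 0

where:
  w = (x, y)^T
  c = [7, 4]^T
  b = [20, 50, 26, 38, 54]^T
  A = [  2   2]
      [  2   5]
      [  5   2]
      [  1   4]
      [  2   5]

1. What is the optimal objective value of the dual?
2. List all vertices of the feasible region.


1. 46
2. (0, 0), (5.2, 0), (2, 8), (0.6667, 9.333), (0, 9.5)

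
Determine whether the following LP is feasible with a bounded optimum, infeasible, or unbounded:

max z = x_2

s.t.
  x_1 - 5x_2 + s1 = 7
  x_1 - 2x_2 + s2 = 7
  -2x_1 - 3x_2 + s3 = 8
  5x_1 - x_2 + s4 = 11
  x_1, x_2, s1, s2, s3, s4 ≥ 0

Unbounded (objective can increase without bound)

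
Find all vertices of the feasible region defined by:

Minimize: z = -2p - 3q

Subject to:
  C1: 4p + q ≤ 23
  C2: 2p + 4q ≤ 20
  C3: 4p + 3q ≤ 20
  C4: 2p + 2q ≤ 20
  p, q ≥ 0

(0, 0), (5, 0), (2, 4), (0, 5)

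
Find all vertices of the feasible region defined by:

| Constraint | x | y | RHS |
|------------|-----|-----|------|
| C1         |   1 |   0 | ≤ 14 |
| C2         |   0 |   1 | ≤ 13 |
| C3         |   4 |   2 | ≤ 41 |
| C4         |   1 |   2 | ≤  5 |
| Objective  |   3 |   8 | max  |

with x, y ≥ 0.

(0, 0), (5, 0), (0, 2.5)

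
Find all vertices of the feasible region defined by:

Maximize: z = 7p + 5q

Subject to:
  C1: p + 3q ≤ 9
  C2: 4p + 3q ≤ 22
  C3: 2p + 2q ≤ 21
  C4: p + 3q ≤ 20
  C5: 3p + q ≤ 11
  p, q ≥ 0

(0, 0), (3.667, 0), (3, 2), (0, 3)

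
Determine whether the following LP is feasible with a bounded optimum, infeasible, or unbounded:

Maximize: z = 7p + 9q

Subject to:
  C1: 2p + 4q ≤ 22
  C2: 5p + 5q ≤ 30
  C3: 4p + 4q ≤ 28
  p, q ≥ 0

Feasible with a bounded optimal solution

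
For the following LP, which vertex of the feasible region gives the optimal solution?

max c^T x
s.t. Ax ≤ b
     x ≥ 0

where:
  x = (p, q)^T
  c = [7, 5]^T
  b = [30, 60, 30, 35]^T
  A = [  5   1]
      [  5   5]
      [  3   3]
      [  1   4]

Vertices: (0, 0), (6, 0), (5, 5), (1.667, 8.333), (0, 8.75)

Evaluate the objective at each vertex of the feasible region:
  z(0, 0) = 0
  z(6, 0) = 42
  z(5, 5) = 60  ←
  z(1.667, 8.333) = 53.33
  z(0, 8.75) = 43.75
The maximum is at p = 5, q = 5.

(5, 5)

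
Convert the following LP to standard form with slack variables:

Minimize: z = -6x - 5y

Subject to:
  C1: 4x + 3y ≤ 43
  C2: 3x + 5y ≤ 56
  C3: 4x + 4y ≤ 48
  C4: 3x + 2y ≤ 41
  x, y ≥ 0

min z = -6x - 5y

s.t.
  4x + 3y + s1 = 43
  3x + 5y + s2 = 56
  4x + 4y + s3 = 48
  3x + 2y + s4 = 41
  x, y, s1, s2, s3, s4 ≥ 0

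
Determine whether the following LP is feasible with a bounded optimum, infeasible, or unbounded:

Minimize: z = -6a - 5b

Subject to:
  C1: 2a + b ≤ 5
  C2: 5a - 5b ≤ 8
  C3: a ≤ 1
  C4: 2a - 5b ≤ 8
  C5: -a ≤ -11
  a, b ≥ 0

Infeasible (no feasible solution exists)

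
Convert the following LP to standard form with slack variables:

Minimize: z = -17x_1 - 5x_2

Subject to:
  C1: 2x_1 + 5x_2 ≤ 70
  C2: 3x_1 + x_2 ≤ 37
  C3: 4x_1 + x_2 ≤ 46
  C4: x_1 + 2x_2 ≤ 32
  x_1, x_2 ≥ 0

min z = -17x_1 - 5x_2

s.t.
  2x_1 + 5x_2 + s1 = 70
  3x_1 + x_2 + s2 = 37
  4x_1 + x_2 + s3 = 46
  x_1 + 2x_2 + s4 = 32
  x_1, x_2, s1, s2, s3, s4 ≥ 0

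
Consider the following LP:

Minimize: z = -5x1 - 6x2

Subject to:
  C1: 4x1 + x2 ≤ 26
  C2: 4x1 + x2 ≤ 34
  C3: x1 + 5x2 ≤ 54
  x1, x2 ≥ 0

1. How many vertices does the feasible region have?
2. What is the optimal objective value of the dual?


1. 4
2. -80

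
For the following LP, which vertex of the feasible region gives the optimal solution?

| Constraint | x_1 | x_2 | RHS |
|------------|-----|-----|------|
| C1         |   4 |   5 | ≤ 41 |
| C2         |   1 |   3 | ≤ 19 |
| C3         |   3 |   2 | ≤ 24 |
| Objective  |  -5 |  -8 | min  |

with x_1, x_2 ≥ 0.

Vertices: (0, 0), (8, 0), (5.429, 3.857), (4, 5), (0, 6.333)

Evaluate the objective at each vertex of the feasible region:
  z(0, 0) = 0
  z(8, 0) = -40
  z(5.429, 3.857) = -58
  z(4, 5) = -60  ←
  z(0, 6.333) = -50.67
The minimum is at x_1 = 4, x_2 = 5.

(4, 5)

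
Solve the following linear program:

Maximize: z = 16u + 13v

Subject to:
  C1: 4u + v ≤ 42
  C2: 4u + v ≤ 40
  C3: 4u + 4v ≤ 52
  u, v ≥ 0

Evaluate the objective at each vertex of the feasible region:
  z(0, 0) = 0
  z(10, 0) = 160
  z(9, 4) = 196  ←
  z(0, 13) = 169
The maximum is at u = 9, v = 4.

u = 9, v = 4, z = 196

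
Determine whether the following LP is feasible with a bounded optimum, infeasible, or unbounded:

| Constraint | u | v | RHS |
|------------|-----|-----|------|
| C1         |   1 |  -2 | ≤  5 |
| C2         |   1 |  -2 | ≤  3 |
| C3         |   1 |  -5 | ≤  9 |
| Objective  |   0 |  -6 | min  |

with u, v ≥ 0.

Unbounded (objective can decrease without bound)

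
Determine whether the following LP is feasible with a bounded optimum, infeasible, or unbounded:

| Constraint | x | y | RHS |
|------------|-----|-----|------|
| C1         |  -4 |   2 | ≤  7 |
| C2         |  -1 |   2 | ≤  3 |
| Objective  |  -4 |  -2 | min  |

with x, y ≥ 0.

Unbounded (objective can decrease without bound)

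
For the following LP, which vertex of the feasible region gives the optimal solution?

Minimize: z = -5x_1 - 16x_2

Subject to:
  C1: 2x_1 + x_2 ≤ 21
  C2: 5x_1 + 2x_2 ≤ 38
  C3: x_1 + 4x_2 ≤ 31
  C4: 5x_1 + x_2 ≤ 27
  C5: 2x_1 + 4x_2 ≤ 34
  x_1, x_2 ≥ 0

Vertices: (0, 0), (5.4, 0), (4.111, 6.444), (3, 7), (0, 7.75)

Evaluate the objective at each vertex of the feasible region:
  z(0, 0) = 0
  z(5.4, 0) = -27
  z(4.111, 6.444) = -123.7
  z(3, 7) = -127  ←
  z(0, 7.75) = -124
The minimum is at x_1 = 3, x_2 = 7.

(3, 7)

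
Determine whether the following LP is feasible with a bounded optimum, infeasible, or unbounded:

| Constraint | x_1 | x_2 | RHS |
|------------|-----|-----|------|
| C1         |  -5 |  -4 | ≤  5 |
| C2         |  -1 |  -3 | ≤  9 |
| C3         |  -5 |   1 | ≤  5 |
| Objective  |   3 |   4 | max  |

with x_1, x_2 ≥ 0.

Unbounded (objective can increase without bound)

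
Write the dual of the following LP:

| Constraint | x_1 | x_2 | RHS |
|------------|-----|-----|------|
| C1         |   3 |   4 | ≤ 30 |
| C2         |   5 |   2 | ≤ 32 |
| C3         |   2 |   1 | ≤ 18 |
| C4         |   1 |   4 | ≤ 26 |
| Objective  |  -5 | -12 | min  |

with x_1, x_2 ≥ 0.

Primal min cᵀx s.t. Ax ≤ b, x ≥ 0  →  Dual max −bᵀy s.t. Aᵀy ≥ −c, y ≥ 0.

Maximize: z = -30y1 - 32y2 - 18y3 - 26y4

Subject to:
  3y1 + 5y2 + 2y3 + y4 ≥ 5
  4y1 + 2y2 + y3 + 4y4 ≥ 12
  y1, y2, y3, y4 ≥ 0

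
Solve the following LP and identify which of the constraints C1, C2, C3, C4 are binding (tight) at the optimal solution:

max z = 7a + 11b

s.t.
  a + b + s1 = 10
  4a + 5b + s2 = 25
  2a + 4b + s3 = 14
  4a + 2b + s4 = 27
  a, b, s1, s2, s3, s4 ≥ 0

At a = 5, b = 1, compute slack b - a·x for each constraint:
  C1: 10 − 6 = 4  (slack)
  C2: 25 − 25 = 0  (binding)
  C3: 14 − 14 = 0  (binding)
  C4: 27 − 22 = 5  (slack)

Optimal: a = 5, b = 1
Binding: C2, C3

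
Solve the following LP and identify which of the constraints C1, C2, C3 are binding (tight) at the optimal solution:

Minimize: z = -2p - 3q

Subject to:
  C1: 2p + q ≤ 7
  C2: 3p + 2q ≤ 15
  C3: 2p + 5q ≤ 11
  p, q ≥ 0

At p = 3, q = 1, compute slack b - a·x for each constraint:
  C1: 7 − 7 = 0  (binding)
  C2: 15 − 11 = 4  (slack)
  C3: 11 − 11 = 0  (binding)

Optimal: p = 3, q = 1
Binding: C1, C3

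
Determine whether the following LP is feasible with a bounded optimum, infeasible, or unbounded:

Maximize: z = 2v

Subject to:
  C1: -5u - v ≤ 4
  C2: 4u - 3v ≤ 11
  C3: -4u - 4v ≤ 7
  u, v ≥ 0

Unbounded (objective can increase without bound)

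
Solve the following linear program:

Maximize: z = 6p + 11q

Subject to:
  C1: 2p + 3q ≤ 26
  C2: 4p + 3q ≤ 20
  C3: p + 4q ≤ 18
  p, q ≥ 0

Evaluate the objective at each vertex of the feasible region:
  z(0, 0) = 0
  z(5, 0) = 30
  z(2, 4) = 56  ←
  z(0, 4.5) = 49.5
The maximum is at p = 2, q = 4.

p = 2, q = 4, z = 56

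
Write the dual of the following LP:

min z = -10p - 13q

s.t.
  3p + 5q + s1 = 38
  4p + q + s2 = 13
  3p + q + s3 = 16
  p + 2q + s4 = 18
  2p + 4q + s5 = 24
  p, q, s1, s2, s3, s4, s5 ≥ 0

Primal min cᵀx s.t. Ax ≤ b, x ≥ 0  →  Dual max −bᵀy s.t. Aᵀy ≥ −c, y ≥ 0.

Maximize: z = -38y1 - 13y2 - 16y3 - 18y4 - 24y5

Subject to:
  3y1 + 4y2 + 3y3 + y4 + 2y5 ≥ 10
  5y1 + y2 + y3 + 2y4 + 4y5 ≥ 13
  y1, y2, y3, y4, y5 ≥ 0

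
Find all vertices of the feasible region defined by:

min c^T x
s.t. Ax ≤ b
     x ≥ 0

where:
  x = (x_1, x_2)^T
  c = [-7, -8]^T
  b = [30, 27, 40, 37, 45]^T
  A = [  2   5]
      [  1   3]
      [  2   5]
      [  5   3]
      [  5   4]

(0, 0), (7.4, 0), (5, 4), (0, 6)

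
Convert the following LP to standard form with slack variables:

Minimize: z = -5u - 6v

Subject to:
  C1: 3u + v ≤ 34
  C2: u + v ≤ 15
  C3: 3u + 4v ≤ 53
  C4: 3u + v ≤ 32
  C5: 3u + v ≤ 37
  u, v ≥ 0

min z = -5u - 6v

s.t.
  3u + v + s1 = 34
  u + v + s2 = 15
  3u + 4v + s3 = 53
  3u + v + s4 = 32
  3u + v + s5 = 37
  u, v, s1, s2, s3, s4, s5 ≥ 0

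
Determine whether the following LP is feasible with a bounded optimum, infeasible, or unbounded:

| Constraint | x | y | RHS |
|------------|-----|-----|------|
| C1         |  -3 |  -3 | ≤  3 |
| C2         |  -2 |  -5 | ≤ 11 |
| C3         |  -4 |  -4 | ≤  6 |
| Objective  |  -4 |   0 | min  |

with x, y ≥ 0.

Unbounded (objective can decrease without bound)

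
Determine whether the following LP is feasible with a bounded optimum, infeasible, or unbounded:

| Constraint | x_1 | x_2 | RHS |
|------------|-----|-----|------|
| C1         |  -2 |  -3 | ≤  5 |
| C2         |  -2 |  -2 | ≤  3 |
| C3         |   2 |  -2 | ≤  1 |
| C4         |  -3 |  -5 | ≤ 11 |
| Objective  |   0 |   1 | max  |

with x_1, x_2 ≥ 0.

Unbounded (objective can increase without bound)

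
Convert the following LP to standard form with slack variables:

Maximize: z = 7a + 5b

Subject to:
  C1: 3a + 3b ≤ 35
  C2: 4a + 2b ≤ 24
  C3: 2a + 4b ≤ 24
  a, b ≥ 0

max z = 7a + 5b

s.t.
  3a + 3b + s1 = 35
  4a + 2b + s2 = 24
  2a + 4b + s3 = 24
  a, b, s1, s2, s3 ≥ 0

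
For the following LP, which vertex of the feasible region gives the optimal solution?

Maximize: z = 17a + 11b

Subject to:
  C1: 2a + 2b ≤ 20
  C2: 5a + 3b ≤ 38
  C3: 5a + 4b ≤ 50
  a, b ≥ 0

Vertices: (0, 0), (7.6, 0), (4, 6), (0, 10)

Evaluate the objective at each vertex of the feasible region:
  z(0, 0) = 0
  z(7.6, 0) = 129.2
  z(4, 6) = 134  ←
  z(0, 10) = 110
The maximum is at a = 4, b = 6.

(4, 6)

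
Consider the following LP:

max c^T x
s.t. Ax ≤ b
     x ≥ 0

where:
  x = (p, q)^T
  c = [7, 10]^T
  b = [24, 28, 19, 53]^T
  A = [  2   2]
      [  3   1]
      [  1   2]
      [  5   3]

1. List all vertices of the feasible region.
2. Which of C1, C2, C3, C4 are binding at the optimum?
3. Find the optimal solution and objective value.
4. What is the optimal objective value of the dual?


1. (0, 0), (9.333, 0), (8, 4), (5, 7), (0, 9.5)
2. C1, C3
3. p = 5, q = 7, z = 105
4. 105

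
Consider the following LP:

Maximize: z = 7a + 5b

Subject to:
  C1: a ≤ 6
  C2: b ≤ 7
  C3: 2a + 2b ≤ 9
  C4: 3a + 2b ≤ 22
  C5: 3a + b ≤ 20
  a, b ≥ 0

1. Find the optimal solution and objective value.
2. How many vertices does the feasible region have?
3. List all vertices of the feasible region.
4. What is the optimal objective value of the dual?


1. a = 4.5, b = 0, z = 31.5
2. 3
3. (0, 0), (4.5, 0), (0, 4.5)
4. 31.5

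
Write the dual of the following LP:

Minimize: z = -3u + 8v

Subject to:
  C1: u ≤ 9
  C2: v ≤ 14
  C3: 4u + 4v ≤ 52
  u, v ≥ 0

Primal min cᵀx s.t. Ax ≤ b, x ≥ 0  →  Dual max −bᵀy s.t. Aᵀy ≥ −c, y ≥ 0.

Maximize: z = -9y1 - 14y2 - 52y3

Subject to:
  y1 + 4y3 ≥ 3
  y2 + 4y3 ≥ -8
  y1, y2, y3 ≥ 0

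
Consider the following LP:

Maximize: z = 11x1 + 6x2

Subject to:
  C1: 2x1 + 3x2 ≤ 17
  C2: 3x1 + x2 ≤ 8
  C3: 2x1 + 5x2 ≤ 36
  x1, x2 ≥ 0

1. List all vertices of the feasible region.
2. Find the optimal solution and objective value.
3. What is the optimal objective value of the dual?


1. (0, 0), (2.667, 0), (1, 5), (0, 5.667)
2. x1 = 1, x2 = 5, z = 41
3. 41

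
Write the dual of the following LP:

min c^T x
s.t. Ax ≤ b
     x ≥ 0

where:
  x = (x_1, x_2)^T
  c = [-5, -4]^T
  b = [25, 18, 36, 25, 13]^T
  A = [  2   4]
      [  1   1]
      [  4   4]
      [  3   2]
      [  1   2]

Primal min cᵀx s.t. Ax ≤ b, x ≥ 0  →  Dual max −bᵀy s.t. Aᵀy ≥ −c, y ≥ 0.

Maximize: z = -25y1 - 18y2 - 36y3 - 25y4 - 13y5

Subject to:
  2y1 + y2 + 4y3 + 3y4 + y5 ≥ 5
  4y1 + y2 + 4y3 + 2y4 + 2y5 ≥ 4
  y1, y2, y3, y4, y5 ≥ 0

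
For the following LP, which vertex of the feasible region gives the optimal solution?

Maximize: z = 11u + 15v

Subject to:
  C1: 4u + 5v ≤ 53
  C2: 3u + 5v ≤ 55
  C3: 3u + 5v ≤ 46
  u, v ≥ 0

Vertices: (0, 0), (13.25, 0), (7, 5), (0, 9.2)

Evaluate the objective at each vertex of the feasible region:
  z(0, 0) = 0
  z(13.25, 0) = 145.8
  z(7, 5) = 152  ←
  z(0, 9.2) = 138
The maximum is at u = 7, v = 5.

(7, 5)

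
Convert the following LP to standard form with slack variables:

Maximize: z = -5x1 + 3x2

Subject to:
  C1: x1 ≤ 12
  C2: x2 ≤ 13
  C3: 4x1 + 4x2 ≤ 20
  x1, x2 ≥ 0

max z = -5x1 + 3x2

s.t.
  x1 + s1 = 12
  x2 + s2 = 13
  4x1 + 4x2 + s3 = 20
  x1, x2, s1, s2, s3 ≥ 0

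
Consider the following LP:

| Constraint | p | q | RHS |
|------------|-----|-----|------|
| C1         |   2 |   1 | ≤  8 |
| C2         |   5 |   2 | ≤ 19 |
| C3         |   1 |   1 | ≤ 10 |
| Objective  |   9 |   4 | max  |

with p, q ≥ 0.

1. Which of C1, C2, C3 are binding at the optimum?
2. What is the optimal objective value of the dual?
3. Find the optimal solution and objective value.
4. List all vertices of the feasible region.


1. C1, C2
2. 35
3. p = 3, q = 2, z = 35
4. (0, 0), (3.8, 0), (3, 2), (0, 8)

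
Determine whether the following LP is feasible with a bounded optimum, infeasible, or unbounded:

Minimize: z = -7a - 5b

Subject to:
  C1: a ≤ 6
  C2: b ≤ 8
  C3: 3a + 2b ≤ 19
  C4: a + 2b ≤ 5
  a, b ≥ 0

Feasible with a bounded optimal solution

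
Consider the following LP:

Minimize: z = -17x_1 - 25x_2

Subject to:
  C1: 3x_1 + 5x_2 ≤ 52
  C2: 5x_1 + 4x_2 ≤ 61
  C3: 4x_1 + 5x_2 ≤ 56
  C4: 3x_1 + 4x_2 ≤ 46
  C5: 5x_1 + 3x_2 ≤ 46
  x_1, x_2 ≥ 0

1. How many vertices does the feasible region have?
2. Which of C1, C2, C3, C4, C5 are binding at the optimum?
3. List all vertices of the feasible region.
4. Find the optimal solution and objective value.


1. 5
2. C1, C3
3. (0, 0), (9.2, 0), (4.769, 7.385), (4, 8), (0, 10.4)
4. x_1 = 4, x_2 = 8, z = -268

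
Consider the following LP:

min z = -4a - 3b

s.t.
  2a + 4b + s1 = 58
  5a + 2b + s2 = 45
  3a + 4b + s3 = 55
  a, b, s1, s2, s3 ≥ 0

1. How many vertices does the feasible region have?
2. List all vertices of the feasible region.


1. 4
2. (0, 0), (9, 0), (5, 10), (0, 13.75)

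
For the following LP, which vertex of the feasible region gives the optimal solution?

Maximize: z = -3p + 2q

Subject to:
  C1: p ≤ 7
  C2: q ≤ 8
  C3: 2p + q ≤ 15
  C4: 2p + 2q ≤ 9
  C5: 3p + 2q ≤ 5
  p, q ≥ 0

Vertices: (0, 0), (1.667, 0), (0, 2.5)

Evaluate the objective at each vertex of the feasible region:
  z(0, 0) = 0
  z(1.667, 0) = -5
  z(0, 2.5) = 5  ←
The maximum is at p = 0, q = 2.5.

(0, 2.5)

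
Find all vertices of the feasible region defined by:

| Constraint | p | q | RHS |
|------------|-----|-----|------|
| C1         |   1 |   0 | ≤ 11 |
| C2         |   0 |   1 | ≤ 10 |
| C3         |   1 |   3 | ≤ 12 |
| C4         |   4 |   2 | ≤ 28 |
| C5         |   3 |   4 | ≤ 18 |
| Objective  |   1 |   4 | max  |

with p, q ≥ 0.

(0, 0), (6, 0), (1.2, 3.6), (0, 4)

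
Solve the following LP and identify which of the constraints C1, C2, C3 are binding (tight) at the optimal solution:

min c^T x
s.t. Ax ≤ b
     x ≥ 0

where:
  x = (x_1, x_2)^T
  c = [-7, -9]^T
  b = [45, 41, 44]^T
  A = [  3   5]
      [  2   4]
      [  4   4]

At x_1 = 5, x_2 = 6, compute slack b - a·x for each constraint:
  C1: 45 − 45 = 0  (binding)
  C2: 41 − 34 = 7  (slack)
  C3: 44 − 44 = 0  (binding)

Optimal: x_1 = 5, x_2 = 6
Binding: C1, C3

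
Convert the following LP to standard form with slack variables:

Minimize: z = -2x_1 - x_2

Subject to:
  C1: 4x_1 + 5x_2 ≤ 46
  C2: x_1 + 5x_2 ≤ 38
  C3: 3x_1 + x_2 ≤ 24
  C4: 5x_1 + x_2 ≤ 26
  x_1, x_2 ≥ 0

min z = -2x_1 - x_2

s.t.
  4x_1 + 5x_2 + s1 = 46
  x_1 + 5x_2 + s2 = 38
  3x_1 + x_2 + s3 = 24
  5x_1 + x_2 + s4 = 26
  x_1, x_2, s1, s2, s3, s4 ≥ 0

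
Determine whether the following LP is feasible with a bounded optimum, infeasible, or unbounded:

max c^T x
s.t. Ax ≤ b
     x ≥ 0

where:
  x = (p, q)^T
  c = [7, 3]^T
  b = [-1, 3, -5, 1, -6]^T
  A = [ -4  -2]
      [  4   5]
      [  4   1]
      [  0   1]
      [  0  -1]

Infeasible (no feasible solution exists)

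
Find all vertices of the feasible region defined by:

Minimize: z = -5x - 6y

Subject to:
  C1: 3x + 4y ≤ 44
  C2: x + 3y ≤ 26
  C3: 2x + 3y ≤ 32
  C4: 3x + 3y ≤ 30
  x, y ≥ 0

(0, 0), (10, 0), (2, 8), (0, 8.667)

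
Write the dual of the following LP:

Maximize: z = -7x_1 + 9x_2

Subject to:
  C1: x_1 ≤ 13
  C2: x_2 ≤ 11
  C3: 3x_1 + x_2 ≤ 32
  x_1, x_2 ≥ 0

Primal max cᵀx s.t. Ax ≤ b, x ≥ 0  →  Dual min bᵀy s.t. Aᵀy ≥ c, y ≥ 0.

Minimize: z = 13y1 + 11y2 + 32y3

Subject to:
  y1 + 3y3 ≥ -7
  y2 + y3 ≥ 9
  y1, y2, y3 ≥ 0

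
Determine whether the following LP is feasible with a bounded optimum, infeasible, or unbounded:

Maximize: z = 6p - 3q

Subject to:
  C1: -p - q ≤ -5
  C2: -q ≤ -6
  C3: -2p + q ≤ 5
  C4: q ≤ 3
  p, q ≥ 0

Infeasible (no feasible solution exists)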